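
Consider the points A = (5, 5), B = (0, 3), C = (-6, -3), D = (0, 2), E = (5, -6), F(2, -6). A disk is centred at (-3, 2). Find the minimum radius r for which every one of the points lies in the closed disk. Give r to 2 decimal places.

The required radius is the distance from (-3, 2) to the farthest point.
Squared distances: 73, 10, 34, 9, 128, 89.
Maximum is 128, attained at E.
r = √128 ≈ 11.31.

11.31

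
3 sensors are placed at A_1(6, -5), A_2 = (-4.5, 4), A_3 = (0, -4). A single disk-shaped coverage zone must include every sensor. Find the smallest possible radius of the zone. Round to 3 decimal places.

Side lengths²: A_1A_2² = 191.25, A_1A_3² = 37, A_2A_3² = 84.25.
Since A_1A_2² = 191.25 ≥ 84.25 + 37 = 121.25, the angle opposite A_1A_2 is not acute, so the smallest enclosing circle has A_1A_2 as diameter.
Centre = midpoint of A_1A_2 = (0.75, -0.5), r² = 191.25/4 = 47.8125.
r = √(47.8125) ≈ 6.915.

6.915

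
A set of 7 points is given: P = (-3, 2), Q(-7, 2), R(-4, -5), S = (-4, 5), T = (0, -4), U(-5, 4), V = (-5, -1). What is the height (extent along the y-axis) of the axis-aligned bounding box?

10

max y = 5, min y = -5, so height = 10.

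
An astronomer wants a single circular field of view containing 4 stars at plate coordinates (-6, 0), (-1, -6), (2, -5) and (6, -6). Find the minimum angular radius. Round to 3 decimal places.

By Welzl's lemma the MEC is supported by two points (diametrically opposite) or three points (on a circumcircle).
The farthest pair is (-6, 0)–(6, -6) with squared distance 180. The circle on this segment as diameter has centre (0, -3) and r² = 180/4 = 45.
Check (-1, -6): distance² to centre = 10 ≤ 45, so it lies inside.
All remaining points lie in this disk, and no smaller disk contains both endpoints, so this is the minimum enclosing circle.
r = √45 ≈ 6.708.

6.708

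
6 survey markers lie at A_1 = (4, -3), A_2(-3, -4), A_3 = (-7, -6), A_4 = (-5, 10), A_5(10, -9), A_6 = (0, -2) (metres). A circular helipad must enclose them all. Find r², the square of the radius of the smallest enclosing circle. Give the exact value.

By Welzl's lemma the MEC is supported by two points (diametrically opposite) or three points (on a circumcircle).
The farthest pair is A_4–A_5 with squared distance 586. The circle on this segment as diameter has centre (2.5, 0.5) and r² = 586/4 = 146.5.
Check A_1: distance² to centre = 14.5 ≤ 146.5, so it lies inside.
All remaining points lie in this disk, and no smaller disk contains both endpoints, so this is the minimum enclosing circle.

146.5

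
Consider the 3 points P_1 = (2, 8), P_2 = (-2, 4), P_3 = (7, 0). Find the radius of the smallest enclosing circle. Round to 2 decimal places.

Side lengths²: P_1P_2² = 32, P_1P_3² = 89, P_2P_3² = 97.
Since P_2P_3² = 97 < 89 + 32 = 121, the triangle is acute, so the smallest enclosing circle is the circumcircle.
Circumcentre = (77/26, 79/26), r² = 8633/338.
r = √(8633/338) ≈ 5.05.

5.05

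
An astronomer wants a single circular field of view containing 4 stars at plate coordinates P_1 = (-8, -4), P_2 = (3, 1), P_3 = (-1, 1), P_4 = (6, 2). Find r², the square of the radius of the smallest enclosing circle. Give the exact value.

A smallest enclosing disk is always determined by at most three of the input points on its boundary.
The farthest pair is P_1–P_4 with squared distance 232. The circle on this segment as diameter has centre (-1, -1) and r² = 232/4 = 58.
Check P_2: distance² to centre = 20 ≤ 58, so it lies inside.
All remaining points lie in this disk, and no smaller disk contains both endpoints, so this is the minimum enclosing circle.

58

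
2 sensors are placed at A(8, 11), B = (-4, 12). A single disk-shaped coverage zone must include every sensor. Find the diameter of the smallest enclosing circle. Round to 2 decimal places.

12.04

The smallest circle enclosing two points has them as diameter endpoints.
Centre = midpoint = (2, 11.5); r² = |AB|²/4 = 145/4 = 36.25.
Diameter = 2r = 2√(36.25) ≈ 12.04.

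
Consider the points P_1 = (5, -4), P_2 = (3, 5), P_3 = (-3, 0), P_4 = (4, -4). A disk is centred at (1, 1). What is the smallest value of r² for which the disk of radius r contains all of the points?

41

The required radius is the distance from (1, 1) to the farthest point.
Squared distances: 41, 20, 17, 34.
Maximum is 41, attained at P_1.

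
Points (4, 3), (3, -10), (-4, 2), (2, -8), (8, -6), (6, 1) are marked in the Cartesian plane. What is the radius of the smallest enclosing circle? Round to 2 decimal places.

The minimum enclosing circle is determined by three boundary points: (3, -10), (-4, 2), (8, -6).
Their circumcentre is (31/22, -127/44) with r² = 102869/1936.
The farthest remaining point (4, 3) is at distance² 80077/1936 ≤ 102869/1936.
r = √(102869/1936) ≈ 7.29.

7.29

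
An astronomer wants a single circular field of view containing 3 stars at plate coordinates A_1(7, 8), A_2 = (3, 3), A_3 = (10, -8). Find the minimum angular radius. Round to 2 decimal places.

Side lengths²: A_1A_2² = 41, A_1A_3² = 265, A_2A_3² = 170.
Since A_1A_3² = 265 ≥ 170 + 41 = 211, the angle opposite A_1A_3 is not acute, so the smallest enclosing circle has A_1A_3 as diameter.
Centre = midpoint of A_1A_3 = (8.5, 0), r² = 265/4 = 66.25.
r = √(66.25) ≈ 8.14.

8.14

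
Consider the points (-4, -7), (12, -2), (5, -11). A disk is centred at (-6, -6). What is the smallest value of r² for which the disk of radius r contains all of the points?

340

The required radius is the distance from (-6, -6) to the farthest point.
Squared distances: 5, 340, 146.
Maximum is 340, attained at (12, -2).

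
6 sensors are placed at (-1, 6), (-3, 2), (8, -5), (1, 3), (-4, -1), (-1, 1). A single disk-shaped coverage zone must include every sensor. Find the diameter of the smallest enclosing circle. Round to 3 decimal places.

14.262

A smallest enclosing disk is always determined by at most three of the input points on its boundary.
The minimum enclosing circle is determined by three boundary points: (-1, 6), (8, -5), (-4, -1).
Their circumcentre is (73/24, 0.125) with r² = 14645/288.
The farthest remaining point (-3, 2) is at distance² 11525/288 ≤ 14645/288.
Diameter = 2r = 2√(14645/288) ≈ 14.262.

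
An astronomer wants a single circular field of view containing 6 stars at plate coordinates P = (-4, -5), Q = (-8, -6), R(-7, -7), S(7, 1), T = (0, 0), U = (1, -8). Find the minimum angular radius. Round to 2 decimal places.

The minimum enclosing circle of a finite set is fixed by two of the points (as a diameter) or three (as a circumcircle).
The farthest pair is Q–S with squared distance 274. The circle on this segment as diameter has centre (-0.5, -2.5) and r² = 274/4 = 68.5.
Check P: distance² to centre = 18.5 ≤ 68.5, so it lies inside.
All remaining points lie in this disk, and no smaller disk contains both endpoints, so this is the minimum enclosing circle.
r = √(68.5) ≈ 8.28.

8.28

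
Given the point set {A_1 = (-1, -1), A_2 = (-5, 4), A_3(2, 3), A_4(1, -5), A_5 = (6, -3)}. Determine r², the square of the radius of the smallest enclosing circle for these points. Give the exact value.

The farthest pair is A_2–A_5 with squared distance 170. The circle on this segment as diameter has centre (0.5, 0.5) and r² = 170/4 = 42.5.
Check A_1: distance² to centre = 4.5 ≤ 42.5, so it lies inside.
All remaining points lie in this disk, and no smaller disk contains both endpoints, so this is the minimum enclosing circle.

42.5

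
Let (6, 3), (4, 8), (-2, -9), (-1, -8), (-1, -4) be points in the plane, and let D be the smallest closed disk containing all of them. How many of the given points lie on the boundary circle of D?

A smallest enclosing disk is always determined by at most three of the input points on its boundary.
The farthest pair is (4, 8)–(-2, -9) with squared distance 325. The circle on this segment as diameter has centre (1, -0.5) and r² = 325/4 = 81.25.
Check (6, 3): distance² to centre = 37.25 ≤ 81.25, so it lies inside.
All remaining points lie in this disk, and no smaller disk contains both endpoints, so this is the minimum enclosing circle.
The points at distance exactly r from the centre are (4, 8), (-2, -9) — 2 points.

2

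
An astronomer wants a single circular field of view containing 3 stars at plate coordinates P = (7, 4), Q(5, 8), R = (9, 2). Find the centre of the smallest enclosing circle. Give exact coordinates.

Side lengths²: PQ² = 20, PR² = 8, QR² = 52.
Since QR² = 52 ≥ 20 + 8 = 28, the angle opposite QR is not acute, so the smallest enclosing circle has QR as diameter.
Centre = midpoint of QR = (7, 5), r² = 52/4 = 13.
Centre = (7, 5).

(7, 5)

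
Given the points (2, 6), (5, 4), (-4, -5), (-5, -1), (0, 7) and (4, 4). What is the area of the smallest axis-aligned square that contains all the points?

The bounding box has width 10 and height 12.
An axis-aligned square enclosing the set must have side ≥ max(width, height).
So the minimum side is max(10, 12) = 12.
Area = 12² = 144.

144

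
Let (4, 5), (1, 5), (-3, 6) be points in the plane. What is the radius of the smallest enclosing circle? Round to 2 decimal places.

Call the three points A, B, C in the order given.
Side lengths²: AB² = 9, AC² = 50, BC² = 17.
Since AC² = 50 ≥ 17 + 9 = 26, the angle opposite AC is not acute, so the smallest enclosing circle has AC as diameter.
Centre = midpoint of AC = (0.5, 5.5), r² = 50/4 = 12.5.
r = √(12.5) ≈ 3.54.

3.54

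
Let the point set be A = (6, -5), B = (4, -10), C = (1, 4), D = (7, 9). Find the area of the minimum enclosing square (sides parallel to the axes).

361

The bounding box has width 6 and height 19.
An axis-aligned square enclosing the set must have side ≥ max(width, height).
So the minimum side is max(6, 19) = 19.
Area = 19² = 361.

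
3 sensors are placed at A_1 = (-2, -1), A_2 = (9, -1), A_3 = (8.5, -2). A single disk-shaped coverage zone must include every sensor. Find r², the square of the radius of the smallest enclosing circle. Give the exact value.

30.25

Side lengths²: A_1A_2² = 121, A_1A_3² = 111.25, A_2A_3² = 1.25.
Since A_1A_2² = 121 ≥ 111.25 + 1.25 = 112.5, the angle opposite A_1A_2 is not acute, so the smallest enclosing circle has A_1A_2 as diameter.
Centre = midpoint of A_1A_2 = (3.5, -1), r² = 121/4 = 30.25.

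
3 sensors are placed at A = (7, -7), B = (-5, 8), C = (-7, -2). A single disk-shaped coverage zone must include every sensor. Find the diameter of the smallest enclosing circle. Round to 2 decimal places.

19.21

Side lengths²: AB² = 369, AC² = 221, BC² = 104.
Since AB² = 369 ≥ 221 + 104 = 325, the angle opposite AB is not acute, so the smallest enclosing circle has AB as diameter.
Centre = midpoint of AB = (1, 0.5), r² = 369/4 = 92.25.
Diameter = 2r = 2√(92.25) ≈ 19.21.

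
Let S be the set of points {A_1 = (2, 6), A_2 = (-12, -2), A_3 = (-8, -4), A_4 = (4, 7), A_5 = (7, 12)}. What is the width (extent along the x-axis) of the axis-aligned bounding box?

19

max x = 7, min x = -12, so width = 19.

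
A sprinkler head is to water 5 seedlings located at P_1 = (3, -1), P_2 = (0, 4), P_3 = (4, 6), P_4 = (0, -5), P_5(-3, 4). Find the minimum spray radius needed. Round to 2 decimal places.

By Welzl's lemma the MEC is supported by two points (diametrically opposite) or three points (on a circumcircle).
The minimum enclosing circle is determined by three boundary points: P_3, P_4, P_5.
Their circumcentre is (81/46, 27/46) with r² = 36305/1058.
The farthest remaining point P_2 is at distance² 15605/1058 ≤ 36305/1058.
r = √(36305/1058) ≈ 5.86.

5.86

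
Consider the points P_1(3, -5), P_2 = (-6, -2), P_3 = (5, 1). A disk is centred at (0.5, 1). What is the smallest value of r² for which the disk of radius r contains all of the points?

51.25

The required radius is the distance from (0.5, 1) to the farthest point.
Squared distances: 42.25, 51.25, 20.25.
Maximum is 51.25, attained at P_2.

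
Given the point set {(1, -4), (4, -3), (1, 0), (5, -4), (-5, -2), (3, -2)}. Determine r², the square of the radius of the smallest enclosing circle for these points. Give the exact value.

26

The minimum enclosing circle of a finite set is fixed by two of the points (as a diameter) or three (as a circumcircle).
The farthest pair is (5, -4)–(-5, -2) with squared distance 104. The circle on this segment as diameter has centre (0, -3) and r² = 104/4 = 26.
Check (1, -4): distance² to centre = 2 ≤ 26, so it lies inside.
All remaining points lie in this disk, and no smaller disk contains both endpoints, so this is the minimum enclosing circle.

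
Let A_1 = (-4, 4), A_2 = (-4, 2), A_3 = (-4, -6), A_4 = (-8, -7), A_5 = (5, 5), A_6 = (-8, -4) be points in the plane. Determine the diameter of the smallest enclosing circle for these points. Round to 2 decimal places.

17.69

The farthest pair is A_4–A_5 with squared distance 313. The circle on this segment as diameter has centre (-1.5, -1) and r² = 313/4 = 78.25.
Check A_1: distance² to centre = 31.25 ≤ 78.25, so it lies inside.
All remaining points lie in this disk, and no smaller disk contains both endpoints, so this is the minimum enclosing circle.
Diameter = 2r = 2√(78.25) ≈ 17.69.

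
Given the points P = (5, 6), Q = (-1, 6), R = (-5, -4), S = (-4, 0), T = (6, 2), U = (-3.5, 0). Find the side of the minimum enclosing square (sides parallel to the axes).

The bounding box has width 11 and height 10.
An axis-aligned square enclosing the set must have side ≥ max(width, height).
So the minimum side is max(11, 10) = 11.

11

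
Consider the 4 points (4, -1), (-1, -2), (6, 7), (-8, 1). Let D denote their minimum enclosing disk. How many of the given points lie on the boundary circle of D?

2

The minimum enclosing circle of a finite set is fixed by two of the points (as a diameter) or three (as a circumcircle).
The farthest pair is (6, 7)–(-8, 1) with squared distance 232. The circle on this segment as diameter has centre (-1, 4) and r² = 232/4 = 58.
Check (4, -1): distance² to centre = 50 ≤ 58, so it lies inside.
All remaining points lie in this disk, and no smaller disk contains both endpoints, so this is the minimum enclosing circle.
The points at distance exactly r from the centre are (6, 7), (-8, 1) — 2 points.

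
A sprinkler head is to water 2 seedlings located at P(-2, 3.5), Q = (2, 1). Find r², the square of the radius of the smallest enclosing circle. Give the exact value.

The smallest circle enclosing two points has them as diameter endpoints.
Centre = midpoint = (0, 2.25); r² = |PQ|²/4 = 22.25/4 = 5.5625.

5.5625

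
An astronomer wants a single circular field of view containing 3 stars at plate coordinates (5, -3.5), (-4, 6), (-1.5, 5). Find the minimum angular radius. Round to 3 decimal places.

6.543

Call the three points A, B, C in the order given.
Side lengths²: AB² = 171.25, AC² = 114.5, BC² = 7.25.
Since AB² = 171.25 ≥ 114.5 + 7.25 = 121.75, the angle opposite AB is not acute, so the smallest enclosing circle has AB as diameter.
Centre = midpoint of AB = (0.5, 1.25), r² = 171.25/4 = 42.8125.
r = √(42.8125) ≈ 6.543.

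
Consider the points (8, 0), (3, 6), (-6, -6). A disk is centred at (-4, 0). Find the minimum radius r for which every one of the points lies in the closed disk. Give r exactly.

12

The required radius is the distance from (-4, 0) to the farthest point.
Squared distances: 144, 85, 40.
Maximum is 144, attained at (8, 0).
r = √144 = 12.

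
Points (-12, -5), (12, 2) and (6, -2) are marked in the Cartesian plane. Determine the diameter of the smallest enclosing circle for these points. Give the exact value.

25

Call the three points A, B, C in the order given.
Side lengths²: AB² = 625, AC² = 333, BC² = 52.
Since AB² = 625 ≥ 333 + 52 = 385, the angle opposite AB is not acute, so the smallest enclosing circle has AB as diameter.
Centre = midpoint of AB = (0, -1.5), r² = 625/4 = 156.25.
Diameter = 2r = 2√(156.25) = 25.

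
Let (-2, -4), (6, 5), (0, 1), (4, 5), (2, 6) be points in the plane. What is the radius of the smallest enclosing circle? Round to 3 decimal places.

6.021

The minimum enclosing circle of a finite set is fixed by two of the points (as a diameter) or three (as a circumcircle).
The farthest pair is (-2, -4)–(6, 5) with squared distance 145. The circle on this segment as diameter has centre (2, 0.5) and r² = 145/4 = 36.25.
Check (0, 1): distance² to centre = 4.25 ≤ 36.25, so it lies inside.
All remaining points lie in this disk, and no smaller disk contains both endpoints, so this is the minimum enclosing circle.
r = √(36.25) ≈ 6.021.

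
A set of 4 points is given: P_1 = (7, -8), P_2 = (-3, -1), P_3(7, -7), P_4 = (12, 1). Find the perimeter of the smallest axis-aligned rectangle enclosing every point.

Width = max x − min x = 12 − (-3) = 15.
Height = max y − min y = 1 − (-8) = 9.
Perimeter = 2(15 + 9) = 48.

48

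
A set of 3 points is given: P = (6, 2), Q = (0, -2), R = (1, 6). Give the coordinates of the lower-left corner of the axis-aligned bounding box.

(0, -2)

x-range [0, 6], y-range [-2, 6].
The lower-left corner is (0, -2).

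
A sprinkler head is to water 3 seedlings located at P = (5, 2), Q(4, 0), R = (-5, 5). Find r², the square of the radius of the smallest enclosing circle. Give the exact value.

28885/1058

Side lengths²: PQ² = 5, PR² = 109, QR² = 106.
Since PR² = 109 < 106 + 5 = 111, the triangle is acute, so the smallest enclosing circle is the circumcircle.
Circumcentre = (-3/46, 151/46), r² = 28885/1058.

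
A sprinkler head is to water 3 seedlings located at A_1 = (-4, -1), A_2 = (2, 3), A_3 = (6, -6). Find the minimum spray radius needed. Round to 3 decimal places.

5.672

Side lengths²: A_1A_2² = 52, A_1A_3² = 125, A_2A_3² = 97.
Since A_1A_3² = 125 < 97 + 52 = 149, the triangle is acute, so the smallest enclosing circle is the circumcircle.
Circumcentre = (10/7, -37/14), r² = 6305/196.
r = √(6305/196) ≈ 5.672.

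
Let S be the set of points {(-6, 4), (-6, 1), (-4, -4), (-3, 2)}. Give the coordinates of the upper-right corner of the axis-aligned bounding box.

x-range [-6, -3], y-range [-4, 4].
The upper-right corner is (-3, 4).

(-3, 4)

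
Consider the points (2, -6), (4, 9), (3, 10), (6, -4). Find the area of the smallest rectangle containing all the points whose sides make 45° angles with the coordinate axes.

144.5

In coordinates u = x + y, v = x − y the rectangle is axis-aligned; the map (x,y)→(u,v) scales areas by 2.
u-values: -4, 13, 13, 2; range = 13 − (-4) = 17.
v-values: 8, -5, -7, 10; range = 10 − (-7) = 17.
Area = (17 × 17) / 2 = 144.5.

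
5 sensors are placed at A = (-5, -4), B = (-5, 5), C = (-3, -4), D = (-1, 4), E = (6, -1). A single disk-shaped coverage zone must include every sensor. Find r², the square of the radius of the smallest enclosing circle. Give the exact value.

The minimum enclosing circle of a finite set is fixed by two of the points (as a diameter) or three (as a circumcircle).
The minimum enclosing circle is determined by three boundary points: A, B, E.
Their circumcentre is (-7/22, 0.5) with r² = 10205/242.
The farthest remaining point C is at distance² 6641/242 ≤ 10205/242.

10205/242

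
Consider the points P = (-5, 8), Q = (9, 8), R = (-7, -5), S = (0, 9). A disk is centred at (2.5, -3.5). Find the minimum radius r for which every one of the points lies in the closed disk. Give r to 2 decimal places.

The required radius is the distance from (2.5, -3.5) to the farthest point.
Squared distances: 188.5, 174.5, 92.5, 162.5.
Maximum is 188.5, attained at P.
r = √(188.5) ≈ 13.73.

13.73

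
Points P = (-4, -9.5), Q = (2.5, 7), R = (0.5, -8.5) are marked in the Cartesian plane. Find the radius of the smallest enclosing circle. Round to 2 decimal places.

8.87

Side lengths²: PQ² = 314.5, PR² = 21.25, QR² = 244.25.
Since PQ² = 314.5 ≥ 244.25 + 21.25 = 265.5, the angle opposite PQ is not acute, so the smallest enclosing circle has PQ as diameter.
Centre = midpoint of PQ = (-0.75, -1.25), r² = 314.5/4 = 78.625.
r = √(78.625) ≈ 8.87.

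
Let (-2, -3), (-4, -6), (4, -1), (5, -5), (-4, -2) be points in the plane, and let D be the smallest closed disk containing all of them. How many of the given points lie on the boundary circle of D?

3

A smallest enclosing disk is always determined by at most three of the input points on its boundary.
The minimum enclosing circle is determined by three boundary points: (-4, -6), (5, -5), (-4, -2).
Their circumcentre is (1/3, -4) with r² = 205/9.
The farthest remaining point (4, -1) is at distance² 202/9 ≤ 205/9.
The points at distance exactly r from the centre are (-4, -6), (5, -5), (-4, -2) — 3 points.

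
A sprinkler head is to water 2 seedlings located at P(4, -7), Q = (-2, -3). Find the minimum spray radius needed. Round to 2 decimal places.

The smallest circle enclosing two points has them as diameter endpoints.
Centre = midpoint = (1, -5); r² = |PQ|²/4 = 52/4 = 13.
r = √13 ≈ 3.61.

3.61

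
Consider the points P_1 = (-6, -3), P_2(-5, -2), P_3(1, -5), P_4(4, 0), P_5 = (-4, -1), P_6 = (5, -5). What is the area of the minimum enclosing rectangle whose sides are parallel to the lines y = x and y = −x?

In coordinates u = x + y, v = x − y the rectangle is axis-aligned; the map (x,y)→(u,v) scales areas by 2.
u-values: -9, -7, -4, 4, -5, 0; range = 4 − (-9) = 13.
v-values: -3, -3, 6, 4, -3, 10; range = 10 − (-3) = 13.
Area = (13 × 13) / 2 = 84.5.

84.5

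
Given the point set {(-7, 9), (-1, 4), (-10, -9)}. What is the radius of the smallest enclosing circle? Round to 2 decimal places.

9.12

Call the three points A, B, C in the order given.
Side lengths²: AB² = 61, AC² = 333, BC² = 250.
Since AC² = 333 ≥ 250 + 61 = 311, the angle opposite AC is not acute, so the smallest enclosing circle has AC as diameter.
Centre = midpoint of AC = (-8.5, 0), r² = 333/4 = 83.25.
r = √(83.25) ≈ 9.12.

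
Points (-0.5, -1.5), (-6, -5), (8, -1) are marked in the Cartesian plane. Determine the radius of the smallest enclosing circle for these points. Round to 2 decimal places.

Call the three points A, B, C in the order given.
Side lengths²: AB² = 42.5, AC² = 72.5, BC² = 212.
Since BC² = 212 ≥ 72.5 + 42.5 = 115, the angle opposite BC is not acute, so the smallest enclosing circle has BC as diameter.
Centre = midpoint of BC = (1, -3), r² = 212/4 = 53.
r = √53 ≈ 7.28.

7.28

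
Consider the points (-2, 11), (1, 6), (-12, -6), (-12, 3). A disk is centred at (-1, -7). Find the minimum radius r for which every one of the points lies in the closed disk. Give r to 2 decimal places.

The required radius is the distance from (-1, -7) to the farthest point.
Squared distances: 325, 173, 122, 221.
Maximum is 325, attained at (-2, 11).
r = √325 ≈ 18.03.

18.03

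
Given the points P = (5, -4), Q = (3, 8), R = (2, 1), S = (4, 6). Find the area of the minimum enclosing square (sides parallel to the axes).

The bounding box has width 3 and height 12.
An axis-aligned square enclosing the set must have side ≥ max(width, height).
So the minimum side is max(3, 12) = 12.
Area = 12² = 144.

144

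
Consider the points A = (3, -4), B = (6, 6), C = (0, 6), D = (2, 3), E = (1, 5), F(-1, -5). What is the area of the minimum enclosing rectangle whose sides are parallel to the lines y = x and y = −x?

117

In coordinates u = x + y, v = x − y the rectangle is axis-aligned; the map (x,y)→(u,v) scales areas by 2.
u-values: -1, 12, 6, 5, 6, -6; range = 12 − (-6) = 18.
v-values: 7, 0, -6, -1, -4, 4; range = 7 − (-6) = 13.
Area = (18 × 13) / 2 = 117.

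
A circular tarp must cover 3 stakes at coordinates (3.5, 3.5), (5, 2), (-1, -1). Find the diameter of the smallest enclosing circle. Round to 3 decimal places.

Call the three points A, B, C in the order given.
Side lengths²: AB² = 4.5, AC² = 40.5, BC² = 45.
Since BC² = 45 ≥ 40.5 + 4.5 = 45, the angle opposite BC is not acute, so the smallest enclosing circle has BC as diameter.
Centre = midpoint of BC = (2, 0.5), r² = 45/4 = 11.25.
Diameter = 2r = 2√(11.25) ≈ 6.708.

6.708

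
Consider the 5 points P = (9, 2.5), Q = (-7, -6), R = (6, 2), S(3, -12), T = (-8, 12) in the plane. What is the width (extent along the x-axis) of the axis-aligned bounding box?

max x = 9, min x = -8, so width = 17.

17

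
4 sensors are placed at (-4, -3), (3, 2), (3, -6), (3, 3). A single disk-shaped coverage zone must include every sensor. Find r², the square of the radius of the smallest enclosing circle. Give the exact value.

By Welzl's lemma the MEC is supported by two points (diametrically opposite) or three points (on a circumcircle).
The minimum enclosing circle is determined by three boundary points: (-4, -3), (3, -6), (3, 3).
Their circumcentre is (11/14, -1.5) with r² = 2465/98.
The farthest remaining point (3, 2) is at distance² 1681/98 ≤ 2465/98.

2465/98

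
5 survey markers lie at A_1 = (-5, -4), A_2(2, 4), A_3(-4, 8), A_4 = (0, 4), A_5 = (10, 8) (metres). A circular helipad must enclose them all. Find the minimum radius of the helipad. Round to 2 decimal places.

9.60

The farthest pair is A_1–A_5 with squared distance 369. The circle on this segment as diameter has centre (2.5, 2) and r² = 369/4 = 92.25.
Check A_2: distance² to centre = 4.25 ≤ 92.25, so it lies inside.
All remaining points lie in this disk, and no smaller disk contains both endpoints, so this is the minimum enclosing circle.
r = √(92.25) ≈ 9.60.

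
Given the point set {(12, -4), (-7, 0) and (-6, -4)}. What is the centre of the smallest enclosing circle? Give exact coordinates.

Call the three points A, B, C in the order given.
Side lengths²: AB² = 377, AC² = 324, BC² = 17.
Since AB² = 377 ≥ 324 + 17 = 341, the angle opposite AB is not acute, so the smallest enclosing circle has AB as diameter.
Centre = midpoint of AB = (2.5, -2), r² = 377/4 = 94.25.
Centre = (2.5, -2).

(2.5, -2)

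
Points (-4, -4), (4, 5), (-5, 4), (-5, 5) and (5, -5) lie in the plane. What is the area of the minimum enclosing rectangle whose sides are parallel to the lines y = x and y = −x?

In coordinates u = x + y, v = x − y the rectangle is axis-aligned; the map (x,y)→(u,v) scales areas by 2.
u-values: -8, 9, -1, 0, 0; range = 9 − (-8) = 17.
v-values: 0, -1, -9, -10, 10; range = 10 − (-10) = 20.
Area = (17 × 20) / 2 = 170.

170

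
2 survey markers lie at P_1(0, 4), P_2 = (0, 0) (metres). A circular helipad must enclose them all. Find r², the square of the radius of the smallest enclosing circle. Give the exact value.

4

The smallest circle enclosing two points has them as diameter endpoints.
Centre = midpoint = (0, 2); r² = |P_1P_2|²/4 = 16/4 = 4.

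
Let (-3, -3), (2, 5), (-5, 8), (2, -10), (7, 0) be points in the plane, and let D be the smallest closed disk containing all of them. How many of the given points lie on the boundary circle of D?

The minimum enclosing circle of a finite set is fixed by two of the points (as a diameter) or three (as a circumcircle).
The farthest pair is (-5, 8)–(2, -10) with squared distance 373. The circle on this segment as diameter has centre (-1.5, -1) and r² = 373/4 = 93.25.
Check (-3, -3): distance² to centre = 6.25 ≤ 93.25, so it lies inside.
All remaining points lie in this disk, and no smaller disk contains both endpoints, so this is the minimum enclosing circle.
The points at distance exactly r from the centre are (-5, 8), (2, -10) — 2 points.

2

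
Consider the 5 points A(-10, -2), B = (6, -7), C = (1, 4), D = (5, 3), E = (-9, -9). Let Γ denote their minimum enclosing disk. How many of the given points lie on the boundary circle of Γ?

The farthest pair is D–E with squared distance 340. The circle on this segment as diameter has centre (-2, -3) and r² = 340/4 = 85.
Check A: distance² to centre = 65 ≤ 85, so it lies inside.
All remaining points lie in this disk, and no smaller disk contains both endpoints, so this is the minimum enclosing circle.
The points at distance exactly r from the centre are D, E — 2 points.

2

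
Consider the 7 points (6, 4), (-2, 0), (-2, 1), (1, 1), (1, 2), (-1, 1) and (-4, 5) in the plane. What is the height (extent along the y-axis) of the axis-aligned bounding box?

max y = 5, min y = 0, so height = 5.

5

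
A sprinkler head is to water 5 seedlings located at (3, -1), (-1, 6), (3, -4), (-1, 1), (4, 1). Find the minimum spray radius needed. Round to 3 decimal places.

5.385

A smallest enclosing disk is always determined by at most three of the input points on its boundary.
The farthest pair is (-1, 6)–(3, -4) with squared distance 116. The circle on this segment as diameter has centre (1, 1) and r² = 116/4 = 29.
Check (3, -1): distance² to centre = 8 ≤ 29, so it lies inside.
All remaining points lie in this disk, and no smaller disk contains both endpoints, so this is the minimum enclosing circle.
r = √29 ≈ 5.385.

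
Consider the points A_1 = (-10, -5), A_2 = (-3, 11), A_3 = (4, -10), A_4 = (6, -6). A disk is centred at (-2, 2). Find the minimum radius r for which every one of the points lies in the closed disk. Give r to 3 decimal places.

The required radius is the distance from (-2, 2) to the farthest point.
Squared distances: 113, 82, 180, 128.
Maximum is 180, attained at A_3.
r = √180 ≈ 13.416.

13.416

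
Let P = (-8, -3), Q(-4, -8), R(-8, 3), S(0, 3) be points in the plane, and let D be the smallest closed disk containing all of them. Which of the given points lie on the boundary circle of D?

The minimum enclosing circle is determined by three boundary points: Q, R, S.
Their circumcentre is (-4, -39/22) with r² = 18769/484.
The farthest remaining point P is at distance² 8473/484 ≤ 18769/484.
The points at distance exactly r from the centre are Q, R, S — 3 points.

Q, R, S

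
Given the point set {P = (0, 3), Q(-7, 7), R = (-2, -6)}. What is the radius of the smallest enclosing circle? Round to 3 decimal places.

Side lengths²: PQ² = 65, PR² = 85, QR² = 194.
Since QR² = 194 ≥ 85 + 65 = 150, the angle opposite QR is not acute, so the smallest enclosing circle has QR as diameter.
Centre = midpoint of QR = (-4.5, 0.5), r² = 194/4 = 48.5.
r = √(48.5) ≈ 6.964.

6.964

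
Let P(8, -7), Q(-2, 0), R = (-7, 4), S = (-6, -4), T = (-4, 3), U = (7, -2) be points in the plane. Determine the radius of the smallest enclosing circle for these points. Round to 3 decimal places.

9.301

A smallest enclosing disk is always determined by at most three of the input points on its boundary.
The farthest pair is P–R with squared distance 346. The circle on this segment as diameter has centre (0.5, -1.5) and r² = 346/4 = 86.5.
Check Q: distance² to centre = 8.5 ≤ 86.5, so it lies inside.
All remaining points lie in this disk, and no smaller disk contains both endpoints, so this is the minimum enclosing circle.
r = √(86.5) ≈ 9.301.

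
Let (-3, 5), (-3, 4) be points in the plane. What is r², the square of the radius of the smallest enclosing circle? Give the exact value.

The smallest circle enclosing two points has them as diameter endpoints.
Centre = midpoint = (-3, 4.5); r² = |(-3, 5)−(-3, 4)|²/4 = 1/4 = 0.25.

0.25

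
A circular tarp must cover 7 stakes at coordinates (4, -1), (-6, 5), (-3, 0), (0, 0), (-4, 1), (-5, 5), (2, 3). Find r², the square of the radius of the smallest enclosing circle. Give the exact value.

The farthest pair is (4, -1)–(-6, 5) with squared distance 136. The circle on this segment as diameter has centre (-1, 2) and r² = 136/4 = 34.
Check (-3, 0): distance² to centre = 8 ≤ 34, so it lies inside.
All remaining points lie in this disk, and no smaller disk contains both endpoints, so this is the minimum enclosing circle.

34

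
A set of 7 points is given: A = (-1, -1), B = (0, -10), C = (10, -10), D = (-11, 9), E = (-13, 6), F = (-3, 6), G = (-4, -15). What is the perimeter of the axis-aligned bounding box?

94

Width = max x − min x = 10 − (-13) = 23.
Height = max y − min y = 9 − (-15) = 24.
Perimeter = 2(23 + 24) = 94.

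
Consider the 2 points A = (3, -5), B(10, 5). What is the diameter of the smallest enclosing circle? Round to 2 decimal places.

12.21

The smallest circle enclosing two points has them as diameter endpoints.
Centre = midpoint = (6.5, 0); r² = |AB|²/4 = 149/4 = 37.25.
Diameter = 2r = 2√(37.25) ≈ 12.21.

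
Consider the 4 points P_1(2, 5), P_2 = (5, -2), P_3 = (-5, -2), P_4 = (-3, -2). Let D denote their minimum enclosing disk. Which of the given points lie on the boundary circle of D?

A smallest enclosing disk is always determined by at most three of the input points on its boundary.
The minimum enclosing circle is determined by three boundary points: P_1, P_2, P_3.
Their circumcentre is (0, 0) with r² = 29.
The farthest remaining point P_4 is at distance² 13 ≤ 29.
The points at distance exactly r from the centre are P_1, P_2, P_3 — 3 points.

P_1, P_2, P_3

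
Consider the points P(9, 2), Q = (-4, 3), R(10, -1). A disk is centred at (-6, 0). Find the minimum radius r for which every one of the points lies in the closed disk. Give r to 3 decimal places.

16.031

The required radius is the distance from (-6, 0) to the farthest point.
Squared distances: 229, 13, 257.
Maximum is 257, attained at R.
r = √257 ≈ 16.031.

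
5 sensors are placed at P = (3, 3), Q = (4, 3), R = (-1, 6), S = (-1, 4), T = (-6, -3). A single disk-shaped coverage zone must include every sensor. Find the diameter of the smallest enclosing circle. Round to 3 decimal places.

11.668

A smallest enclosing disk is always determined by at most three of the input points on its boundary.
The minimum enclosing circle is determined by three boundary points: Q, R, T.
Their circumcentre is (-1.1, 1/6) with r² = 15317/450.
The farthest remaining point P is at distance² 11177/450 ≤ 15317/450.
Diameter = 2r = 2√(15317/450) ≈ 11.668.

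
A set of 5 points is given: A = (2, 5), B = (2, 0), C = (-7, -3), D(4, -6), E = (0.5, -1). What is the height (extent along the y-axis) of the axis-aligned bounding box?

11

max y = 5, min y = -6, so height = 11.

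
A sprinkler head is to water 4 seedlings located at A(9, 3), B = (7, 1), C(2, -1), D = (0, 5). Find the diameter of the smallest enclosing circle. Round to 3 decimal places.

By Welzl's lemma the MEC is supported by two points (diametrically opposite) or three points (on a circumcircle).
The minimum enclosing circle is determined by three boundary points: A, C, D.
Their circumcentre is (4.3, 3.1) with r² = 22.1.
The farthest remaining point B is at distance² 11.7 ≤ 22.1.
Diameter = 2r = 2√(22.1) ≈ 9.402.

9.402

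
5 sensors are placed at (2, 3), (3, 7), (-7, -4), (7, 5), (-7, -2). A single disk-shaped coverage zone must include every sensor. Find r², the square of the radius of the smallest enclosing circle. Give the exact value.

69.25

The farthest pair is (-7, -4)–(7, 5) with squared distance 277. The circle on this segment as diameter has centre (0, 0.5) and r² = 277/4 = 69.25.
Check (2, 3): distance² to centre = 10.25 ≤ 69.25, so it lies inside.
All remaining points lie in this disk, and no smaller disk contains both endpoints, so this is the minimum enclosing circle.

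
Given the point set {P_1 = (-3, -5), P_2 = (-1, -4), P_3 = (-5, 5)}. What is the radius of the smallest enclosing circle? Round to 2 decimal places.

5.10

Side lengths²: P_1P_2² = 5, P_1P_3² = 104, P_2P_3² = 97.
Since P_1P_3² = 104 ≥ 97 + 5 = 102, the angle opposite P_1P_3 is not acute, so the smallest enclosing circle has P_1P_3 as diameter.
Centre = midpoint of P_1P_3 = (-4, 0), r² = 104/4 = 26.
r = √26 ≈ 5.10.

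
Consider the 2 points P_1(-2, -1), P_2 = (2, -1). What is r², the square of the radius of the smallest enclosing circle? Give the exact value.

4

The smallest circle enclosing two points has them as diameter endpoints.
Centre = midpoint = (0, -1); r² = |P_1P_2|²/4 = 16/4 = 4.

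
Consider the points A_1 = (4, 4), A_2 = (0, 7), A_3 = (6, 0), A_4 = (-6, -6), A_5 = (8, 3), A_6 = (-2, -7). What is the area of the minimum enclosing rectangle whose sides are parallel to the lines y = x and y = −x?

In coordinates u = x + y, v = x − y the rectangle is axis-aligned; the map (x,y)→(u,v) scales areas by 2.
u-values: 8, 7, 6, -12, 11, -9; range = 11 − (-12) = 23.
v-values: 0, -7, 6, 0, 5, 5; range = 6 − (-7) = 13.
Area = (23 × 13) / 2 = 149.5.

149.5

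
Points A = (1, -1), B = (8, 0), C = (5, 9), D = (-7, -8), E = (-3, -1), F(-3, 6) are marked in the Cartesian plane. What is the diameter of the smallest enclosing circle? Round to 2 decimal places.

The farthest pair is C–D with squared distance 433. The circle on this segment as diameter has centre (-1, 0.5) and r² = 433/4 = 108.25.
Check A: distance² to centre = 6.25 ≤ 108.25, so it lies inside.
All remaining points lie in this disk, and no smaller disk contains both endpoints, so this is the minimum enclosing circle.
Diameter = 2r = 2√(108.25) ≈ 20.81.

20.81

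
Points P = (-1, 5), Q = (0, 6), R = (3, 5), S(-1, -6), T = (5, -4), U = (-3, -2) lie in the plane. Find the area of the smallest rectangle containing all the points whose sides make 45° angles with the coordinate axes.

112.5

In coordinates u = x + y, v = x − y the rectangle is axis-aligned; the map (x,y)→(u,v) scales areas by 2.
u-values: 4, 6, 8, -7, 1, -5; range = 8 − (-7) = 15.
v-values: -6, -6, -2, 5, 9, -1; range = 9 − (-6) = 15.
Area = (15 × 15) / 2 = 112.5.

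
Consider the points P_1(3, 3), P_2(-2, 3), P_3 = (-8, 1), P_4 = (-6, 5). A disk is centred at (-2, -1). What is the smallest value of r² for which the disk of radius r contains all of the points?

The required radius is the distance from (-2, -1) to the farthest point.
Squared distances: 41, 16, 40, 52.
Maximum is 52, attained at P_4.

52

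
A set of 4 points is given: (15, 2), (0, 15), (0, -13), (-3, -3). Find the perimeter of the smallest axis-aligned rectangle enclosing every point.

Width = max x − min x = 15 − (-3) = 18.
Height = max y − min y = 15 − (-13) = 28.
Perimeter = 2(18 + 28) = 92.

92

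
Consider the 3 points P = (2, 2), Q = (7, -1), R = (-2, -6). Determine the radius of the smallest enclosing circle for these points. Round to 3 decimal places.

5.163

Side lengths²: PQ² = 34, PR² = 80, QR² = 106.
Since QR² = 106 < 80 + 34 = 114, the triangle is acute, so the smallest enclosing circle is the circumcircle.
Circumcentre = (30/13, -41/13), r² = 4505/169.
r = √(4505/169) ≈ 5.163.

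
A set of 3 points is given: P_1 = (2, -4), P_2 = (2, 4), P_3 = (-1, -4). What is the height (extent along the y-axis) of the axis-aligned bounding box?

8

max y = 4, min y = -4, so height = 8.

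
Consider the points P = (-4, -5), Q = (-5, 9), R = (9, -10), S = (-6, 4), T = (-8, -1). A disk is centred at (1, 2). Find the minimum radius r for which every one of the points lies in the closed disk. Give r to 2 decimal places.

14.42

The required radius is the distance from (1, 2) to the farthest point.
Squared distances: 74, 85, 208, 53, 90.
Maximum is 208, attained at R.
r = √208 ≈ 14.42.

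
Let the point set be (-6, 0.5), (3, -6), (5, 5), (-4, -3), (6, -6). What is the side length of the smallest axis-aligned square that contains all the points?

The bounding box has width 12 and height 11.
An axis-aligned square enclosing the set must have side ≥ max(width, height).
So the minimum side is max(12, 11) = 12.

12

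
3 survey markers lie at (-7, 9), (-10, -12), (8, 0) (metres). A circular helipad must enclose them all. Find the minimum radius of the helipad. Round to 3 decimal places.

11.736

Call the three points A, B, C in the order given.
Side lengths²: AB² = 450, AC² = 306, BC² = 468.
Since BC² = 468 < 450 + 306 = 756, the triangle is acute, so the smallest enclosing circle is the circumcircle.
Circumcentre = (-67/19, -42/19), r² = 49725/361.
r = √(49725/361) ≈ 11.736.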